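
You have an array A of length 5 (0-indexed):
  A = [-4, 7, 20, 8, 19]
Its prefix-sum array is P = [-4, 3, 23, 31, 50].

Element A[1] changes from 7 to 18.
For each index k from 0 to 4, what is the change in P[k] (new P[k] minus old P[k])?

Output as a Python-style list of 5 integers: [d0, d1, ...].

Element change: A[1] 7 -> 18, delta = 11
For k < 1: P[k] unchanged, delta_P[k] = 0
For k >= 1: P[k] shifts by exactly 11
Delta array: [0, 11, 11, 11, 11]

Answer: [0, 11, 11, 11, 11]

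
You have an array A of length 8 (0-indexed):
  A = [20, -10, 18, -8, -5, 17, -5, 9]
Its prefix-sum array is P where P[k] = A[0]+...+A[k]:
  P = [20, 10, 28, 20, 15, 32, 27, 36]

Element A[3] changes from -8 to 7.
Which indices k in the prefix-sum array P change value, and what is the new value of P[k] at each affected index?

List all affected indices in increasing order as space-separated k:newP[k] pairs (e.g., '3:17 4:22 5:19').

Answer: 3:35 4:30 5:47 6:42 7:51

Derivation:
P[k] = A[0] + ... + A[k]
P[k] includes A[3] iff k >= 3
Affected indices: 3, 4, ..., 7; delta = 15
  P[3]: 20 + 15 = 35
  P[4]: 15 + 15 = 30
  P[5]: 32 + 15 = 47
  P[6]: 27 + 15 = 42
  P[7]: 36 + 15 = 51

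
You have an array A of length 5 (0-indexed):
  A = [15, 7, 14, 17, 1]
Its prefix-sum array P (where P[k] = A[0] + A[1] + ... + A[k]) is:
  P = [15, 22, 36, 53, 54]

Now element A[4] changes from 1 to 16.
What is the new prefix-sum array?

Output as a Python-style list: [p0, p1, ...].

Answer: [15, 22, 36, 53, 69]

Derivation:
Change: A[4] 1 -> 16, delta = 15
P[k] for k < 4: unchanged (A[4] not included)
P[k] for k >= 4: shift by delta = 15
  P[0] = 15 + 0 = 15
  P[1] = 22 + 0 = 22
  P[2] = 36 + 0 = 36
  P[3] = 53 + 0 = 53
  P[4] = 54 + 15 = 69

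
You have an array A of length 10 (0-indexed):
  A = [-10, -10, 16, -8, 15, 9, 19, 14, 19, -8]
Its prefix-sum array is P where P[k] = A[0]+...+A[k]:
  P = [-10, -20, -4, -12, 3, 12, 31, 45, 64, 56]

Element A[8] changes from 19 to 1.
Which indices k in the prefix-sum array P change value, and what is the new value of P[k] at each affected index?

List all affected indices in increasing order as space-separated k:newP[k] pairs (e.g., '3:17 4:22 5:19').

P[k] = A[0] + ... + A[k]
P[k] includes A[8] iff k >= 8
Affected indices: 8, 9, ..., 9; delta = -18
  P[8]: 64 + -18 = 46
  P[9]: 56 + -18 = 38

Answer: 8:46 9:38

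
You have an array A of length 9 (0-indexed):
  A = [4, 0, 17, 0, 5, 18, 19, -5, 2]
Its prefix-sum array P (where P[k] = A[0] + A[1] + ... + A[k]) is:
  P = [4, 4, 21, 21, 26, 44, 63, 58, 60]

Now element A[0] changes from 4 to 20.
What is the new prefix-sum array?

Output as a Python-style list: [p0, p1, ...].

Change: A[0] 4 -> 20, delta = 16
P[k] for k < 0: unchanged (A[0] not included)
P[k] for k >= 0: shift by delta = 16
  P[0] = 4 + 16 = 20
  P[1] = 4 + 16 = 20
  P[2] = 21 + 16 = 37
  P[3] = 21 + 16 = 37
  P[4] = 26 + 16 = 42
  P[5] = 44 + 16 = 60
  P[6] = 63 + 16 = 79
  P[7] = 58 + 16 = 74
  P[8] = 60 + 16 = 76

Answer: [20, 20, 37, 37, 42, 60, 79, 74, 76]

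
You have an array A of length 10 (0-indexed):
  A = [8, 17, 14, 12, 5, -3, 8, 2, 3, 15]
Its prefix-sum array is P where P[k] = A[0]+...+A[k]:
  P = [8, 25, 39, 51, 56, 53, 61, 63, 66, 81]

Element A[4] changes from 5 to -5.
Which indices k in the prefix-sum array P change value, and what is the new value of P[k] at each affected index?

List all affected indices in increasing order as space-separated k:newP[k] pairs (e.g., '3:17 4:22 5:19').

P[k] = A[0] + ... + A[k]
P[k] includes A[4] iff k >= 4
Affected indices: 4, 5, ..., 9; delta = -10
  P[4]: 56 + -10 = 46
  P[5]: 53 + -10 = 43
  P[6]: 61 + -10 = 51
  P[7]: 63 + -10 = 53
  P[8]: 66 + -10 = 56
  P[9]: 81 + -10 = 71

Answer: 4:46 5:43 6:51 7:53 8:56 9:71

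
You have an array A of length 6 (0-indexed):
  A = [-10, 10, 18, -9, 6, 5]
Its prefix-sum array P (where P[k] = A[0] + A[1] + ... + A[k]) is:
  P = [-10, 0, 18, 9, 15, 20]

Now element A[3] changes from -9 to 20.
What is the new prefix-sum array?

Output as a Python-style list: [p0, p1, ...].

Change: A[3] -9 -> 20, delta = 29
P[k] for k < 3: unchanged (A[3] not included)
P[k] for k >= 3: shift by delta = 29
  P[0] = -10 + 0 = -10
  P[1] = 0 + 0 = 0
  P[2] = 18 + 0 = 18
  P[3] = 9 + 29 = 38
  P[4] = 15 + 29 = 44
  P[5] = 20 + 29 = 49

Answer: [-10, 0, 18, 38, 44, 49]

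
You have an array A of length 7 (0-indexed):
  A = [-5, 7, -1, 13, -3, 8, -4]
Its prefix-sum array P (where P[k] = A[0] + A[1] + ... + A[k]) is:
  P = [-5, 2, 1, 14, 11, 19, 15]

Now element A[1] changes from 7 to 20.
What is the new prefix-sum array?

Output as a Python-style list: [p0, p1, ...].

Change: A[1] 7 -> 20, delta = 13
P[k] for k < 1: unchanged (A[1] not included)
P[k] for k >= 1: shift by delta = 13
  P[0] = -5 + 0 = -5
  P[1] = 2 + 13 = 15
  P[2] = 1 + 13 = 14
  P[3] = 14 + 13 = 27
  P[4] = 11 + 13 = 24
  P[5] = 19 + 13 = 32
  P[6] = 15 + 13 = 28

Answer: [-5, 15, 14, 27, 24, 32, 28]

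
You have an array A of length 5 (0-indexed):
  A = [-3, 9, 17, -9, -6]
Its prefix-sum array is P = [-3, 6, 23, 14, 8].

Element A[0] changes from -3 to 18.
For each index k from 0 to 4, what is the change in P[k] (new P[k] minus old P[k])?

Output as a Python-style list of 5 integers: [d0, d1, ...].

Answer: [21, 21, 21, 21, 21]

Derivation:
Element change: A[0] -3 -> 18, delta = 21
For k < 0: P[k] unchanged, delta_P[k] = 0
For k >= 0: P[k] shifts by exactly 21
Delta array: [21, 21, 21, 21, 21]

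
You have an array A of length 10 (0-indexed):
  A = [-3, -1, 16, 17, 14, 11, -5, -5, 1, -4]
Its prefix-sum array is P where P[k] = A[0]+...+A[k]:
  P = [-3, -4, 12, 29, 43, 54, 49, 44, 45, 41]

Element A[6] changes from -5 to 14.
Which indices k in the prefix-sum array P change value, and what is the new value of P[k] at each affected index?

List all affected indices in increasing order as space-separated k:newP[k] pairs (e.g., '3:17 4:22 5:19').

Answer: 6:68 7:63 8:64 9:60

Derivation:
P[k] = A[0] + ... + A[k]
P[k] includes A[6] iff k >= 6
Affected indices: 6, 7, ..., 9; delta = 19
  P[6]: 49 + 19 = 68
  P[7]: 44 + 19 = 63
  P[8]: 45 + 19 = 64
  P[9]: 41 + 19 = 60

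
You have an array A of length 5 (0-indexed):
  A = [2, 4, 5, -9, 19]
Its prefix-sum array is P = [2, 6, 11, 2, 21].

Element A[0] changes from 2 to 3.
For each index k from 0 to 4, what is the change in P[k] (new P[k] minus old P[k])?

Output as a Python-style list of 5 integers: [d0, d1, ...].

Answer: [1, 1, 1, 1, 1]

Derivation:
Element change: A[0] 2 -> 3, delta = 1
For k < 0: P[k] unchanged, delta_P[k] = 0
For k >= 0: P[k] shifts by exactly 1
Delta array: [1, 1, 1, 1, 1]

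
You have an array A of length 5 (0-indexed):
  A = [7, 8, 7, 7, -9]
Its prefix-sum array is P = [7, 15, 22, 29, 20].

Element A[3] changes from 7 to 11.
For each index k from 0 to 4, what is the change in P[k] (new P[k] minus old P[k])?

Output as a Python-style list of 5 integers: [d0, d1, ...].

Element change: A[3] 7 -> 11, delta = 4
For k < 3: P[k] unchanged, delta_P[k] = 0
For k >= 3: P[k] shifts by exactly 4
Delta array: [0, 0, 0, 4, 4]

Answer: [0, 0, 0, 4, 4]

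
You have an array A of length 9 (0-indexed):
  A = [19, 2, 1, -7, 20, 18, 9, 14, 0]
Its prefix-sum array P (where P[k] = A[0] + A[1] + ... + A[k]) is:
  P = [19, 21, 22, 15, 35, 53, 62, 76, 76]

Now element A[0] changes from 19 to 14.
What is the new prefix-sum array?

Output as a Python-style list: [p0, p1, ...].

Answer: [14, 16, 17, 10, 30, 48, 57, 71, 71]

Derivation:
Change: A[0] 19 -> 14, delta = -5
P[k] for k < 0: unchanged (A[0] not included)
P[k] for k >= 0: shift by delta = -5
  P[0] = 19 + -5 = 14
  P[1] = 21 + -5 = 16
  P[2] = 22 + -5 = 17
  P[3] = 15 + -5 = 10
  P[4] = 35 + -5 = 30
  P[5] = 53 + -5 = 48
  P[6] = 62 + -5 = 57
  P[7] = 76 + -5 = 71
  P[8] = 76 + -5 = 71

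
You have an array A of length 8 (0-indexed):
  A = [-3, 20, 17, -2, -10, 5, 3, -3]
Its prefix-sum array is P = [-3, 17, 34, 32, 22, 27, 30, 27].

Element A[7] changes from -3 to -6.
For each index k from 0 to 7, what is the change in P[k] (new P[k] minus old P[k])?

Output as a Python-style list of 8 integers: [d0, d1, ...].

Element change: A[7] -3 -> -6, delta = -3
For k < 7: P[k] unchanged, delta_P[k] = 0
For k >= 7: P[k] shifts by exactly -3
Delta array: [0, 0, 0, 0, 0, 0, 0, -3]

Answer: [0, 0, 0, 0, 0, 0, 0, -3]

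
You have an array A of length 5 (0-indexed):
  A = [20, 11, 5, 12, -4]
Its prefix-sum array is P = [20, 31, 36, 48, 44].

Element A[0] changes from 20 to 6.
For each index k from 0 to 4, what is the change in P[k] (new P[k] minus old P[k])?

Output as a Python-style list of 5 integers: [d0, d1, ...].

Answer: [-14, -14, -14, -14, -14]

Derivation:
Element change: A[0] 20 -> 6, delta = -14
For k < 0: P[k] unchanged, delta_P[k] = 0
For k >= 0: P[k] shifts by exactly -14
Delta array: [-14, -14, -14, -14, -14]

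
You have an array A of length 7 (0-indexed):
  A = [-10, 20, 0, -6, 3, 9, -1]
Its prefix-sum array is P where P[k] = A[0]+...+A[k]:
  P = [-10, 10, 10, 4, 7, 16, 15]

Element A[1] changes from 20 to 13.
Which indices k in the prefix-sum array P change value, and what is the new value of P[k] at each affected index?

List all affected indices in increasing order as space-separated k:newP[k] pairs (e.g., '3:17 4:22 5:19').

P[k] = A[0] + ... + A[k]
P[k] includes A[1] iff k >= 1
Affected indices: 1, 2, ..., 6; delta = -7
  P[1]: 10 + -7 = 3
  P[2]: 10 + -7 = 3
  P[3]: 4 + -7 = -3
  P[4]: 7 + -7 = 0
  P[5]: 16 + -7 = 9
  P[6]: 15 + -7 = 8

Answer: 1:3 2:3 3:-3 4:0 5:9 6:8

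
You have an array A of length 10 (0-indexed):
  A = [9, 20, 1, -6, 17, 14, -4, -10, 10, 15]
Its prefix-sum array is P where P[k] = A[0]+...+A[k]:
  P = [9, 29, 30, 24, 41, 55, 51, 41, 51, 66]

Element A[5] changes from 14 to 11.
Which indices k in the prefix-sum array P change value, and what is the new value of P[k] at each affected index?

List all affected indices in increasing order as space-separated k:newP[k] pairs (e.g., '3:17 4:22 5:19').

Answer: 5:52 6:48 7:38 8:48 9:63

Derivation:
P[k] = A[0] + ... + A[k]
P[k] includes A[5] iff k >= 5
Affected indices: 5, 6, ..., 9; delta = -3
  P[5]: 55 + -3 = 52
  P[6]: 51 + -3 = 48
  P[7]: 41 + -3 = 38
  P[8]: 51 + -3 = 48
  P[9]: 66 + -3 = 63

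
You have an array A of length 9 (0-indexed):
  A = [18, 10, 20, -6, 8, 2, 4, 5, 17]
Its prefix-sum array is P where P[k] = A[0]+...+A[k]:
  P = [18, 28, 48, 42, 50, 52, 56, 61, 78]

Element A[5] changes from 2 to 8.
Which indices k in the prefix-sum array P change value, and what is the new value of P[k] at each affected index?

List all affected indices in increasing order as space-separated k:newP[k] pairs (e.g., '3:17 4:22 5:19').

Answer: 5:58 6:62 7:67 8:84

Derivation:
P[k] = A[0] + ... + A[k]
P[k] includes A[5] iff k >= 5
Affected indices: 5, 6, ..., 8; delta = 6
  P[5]: 52 + 6 = 58
  P[6]: 56 + 6 = 62
  P[7]: 61 + 6 = 67
  P[8]: 78 + 6 = 84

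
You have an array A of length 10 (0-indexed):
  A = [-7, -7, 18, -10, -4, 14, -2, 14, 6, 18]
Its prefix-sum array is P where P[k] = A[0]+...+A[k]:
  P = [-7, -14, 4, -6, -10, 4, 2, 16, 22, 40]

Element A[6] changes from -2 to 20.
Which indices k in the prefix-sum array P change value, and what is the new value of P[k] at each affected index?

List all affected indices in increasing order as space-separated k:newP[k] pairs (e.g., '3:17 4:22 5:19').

Answer: 6:24 7:38 8:44 9:62

Derivation:
P[k] = A[0] + ... + A[k]
P[k] includes A[6] iff k >= 6
Affected indices: 6, 7, ..., 9; delta = 22
  P[6]: 2 + 22 = 24
  P[7]: 16 + 22 = 38
  P[8]: 22 + 22 = 44
  P[9]: 40 + 22 = 62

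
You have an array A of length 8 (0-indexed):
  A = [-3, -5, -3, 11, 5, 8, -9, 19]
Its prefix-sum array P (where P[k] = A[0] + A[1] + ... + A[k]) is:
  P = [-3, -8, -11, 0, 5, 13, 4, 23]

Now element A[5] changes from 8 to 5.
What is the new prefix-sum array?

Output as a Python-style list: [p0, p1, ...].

Change: A[5] 8 -> 5, delta = -3
P[k] for k < 5: unchanged (A[5] not included)
P[k] for k >= 5: shift by delta = -3
  P[0] = -3 + 0 = -3
  P[1] = -8 + 0 = -8
  P[2] = -11 + 0 = -11
  P[3] = 0 + 0 = 0
  P[4] = 5 + 0 = 5
  P[5] = 13 + -3 = 10
  P[6] = 4 + -3 = 1
  P[7] = 23 + -3 = 20

Answer: [-3, -8, -11, 0, 5, 10, 1, 20]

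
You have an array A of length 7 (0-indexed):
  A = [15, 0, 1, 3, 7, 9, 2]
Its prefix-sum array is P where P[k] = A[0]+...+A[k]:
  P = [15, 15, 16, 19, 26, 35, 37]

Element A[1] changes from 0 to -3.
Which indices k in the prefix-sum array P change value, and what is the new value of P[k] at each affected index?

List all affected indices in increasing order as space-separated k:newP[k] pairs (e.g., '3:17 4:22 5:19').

P[k] = A[0] + ... + A[k]
P[k] includes A[1] iff k >= 1
Affected indices: 1, 2, ..., 6; delta = -3
  P[1]: 15 + -3 = 12
  P[2]: 16 + -3 = 13
  P[3]: 19 + -3 = 16
  P[4]: 26 + -3 = 23
  P[5]: 35 + -3 = 32
  P[6]: 37 + -3 = 34

Answer: 1:12 2:13 3:16 4:23 5:32 6:34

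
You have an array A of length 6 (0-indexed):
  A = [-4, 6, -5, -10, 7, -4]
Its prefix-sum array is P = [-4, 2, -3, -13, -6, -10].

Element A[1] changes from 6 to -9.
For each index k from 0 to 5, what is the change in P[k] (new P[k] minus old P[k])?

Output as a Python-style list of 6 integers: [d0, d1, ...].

Element change: A[1] 6 -> -9, delta = -15
For k < 1: P[k] unchanged, delta_P[k] = 0
For k >= 1: P[k] shifts by exactly -15
Delta array: [0, -15, -15, -15, -15, -15]

Answer: [0, -15, -15, -15, -15, -15]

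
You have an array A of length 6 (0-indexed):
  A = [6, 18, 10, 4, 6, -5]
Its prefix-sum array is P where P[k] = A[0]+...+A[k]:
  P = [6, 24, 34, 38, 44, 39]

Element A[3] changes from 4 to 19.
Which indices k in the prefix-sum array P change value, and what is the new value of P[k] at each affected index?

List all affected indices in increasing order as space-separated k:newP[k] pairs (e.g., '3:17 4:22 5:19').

Answer: 3:53 4:59 5:54

Derivation:
P[k] = A[0] + ... + A[k]
P[k] includes A[3] iff k >= 3
Affected indices: 3, 4, ..., 5; delta = 15
  P[3]: 38 + 15 = 53
  P[4]: 44 + 15 = 59
  P[5]: 39 + 15 = 54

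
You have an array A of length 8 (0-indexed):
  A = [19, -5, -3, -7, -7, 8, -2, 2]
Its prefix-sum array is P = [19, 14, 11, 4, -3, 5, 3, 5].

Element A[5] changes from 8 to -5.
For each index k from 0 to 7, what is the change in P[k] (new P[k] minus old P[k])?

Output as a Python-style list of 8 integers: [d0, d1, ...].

Element change: A[5] 8 -> -5, delta = -13
For k < 5: P[k] unchanged, delta_P[k] = 0
For k >= 5: P[k] shifts by exactly -13
Delta array: [0, 0, 0, 0, 0, -13, -13, -13]

Answer: [0, 0, 0, 0, 0, -13, -13, -13]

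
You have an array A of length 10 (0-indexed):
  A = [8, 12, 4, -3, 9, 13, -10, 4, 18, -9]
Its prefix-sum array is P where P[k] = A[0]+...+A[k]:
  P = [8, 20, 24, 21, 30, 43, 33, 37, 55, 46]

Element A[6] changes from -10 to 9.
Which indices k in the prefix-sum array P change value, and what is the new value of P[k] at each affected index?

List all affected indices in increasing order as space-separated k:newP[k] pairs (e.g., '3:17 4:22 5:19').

P[k] = A[0] + ... + A[k]
P[k] includes A[6] iff k >= 6
Affected indices: 6, 7, ..., 9; delta = 19
  P[6]: 33 + 19 = 52
  P[7]: 37 + 19 = 56
  P[8]: 55 + 19 = 74
  P[9]: 46 + 19 = 65

Answer: 6:52 7:56 8:74 9:65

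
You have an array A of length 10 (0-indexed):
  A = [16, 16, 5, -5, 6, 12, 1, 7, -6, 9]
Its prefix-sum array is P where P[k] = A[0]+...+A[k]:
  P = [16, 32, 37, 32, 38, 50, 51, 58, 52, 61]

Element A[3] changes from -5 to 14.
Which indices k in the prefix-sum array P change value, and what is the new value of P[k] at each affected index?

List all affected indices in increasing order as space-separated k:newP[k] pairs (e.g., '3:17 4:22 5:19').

P[k] = A[0] + ... + A[k]
P[k] includes A[3] iff k >= 3
Affected indices: 3, 4, ..., 9; delta = 19
  P[3]: 32 + 19 = 51
  P[4]: 38 + 19 = 57
  P[5]: 50 + 19 = 69
  P[6]: 51 + 19 = 70
  P[7]: 58 + 19 = 77
  P[8]: 52 + 19 = 71
  P[9]: 61 + 19 = 80

Answer: 3:51 4:57 5:69 6:70 7:77 8:71 9:80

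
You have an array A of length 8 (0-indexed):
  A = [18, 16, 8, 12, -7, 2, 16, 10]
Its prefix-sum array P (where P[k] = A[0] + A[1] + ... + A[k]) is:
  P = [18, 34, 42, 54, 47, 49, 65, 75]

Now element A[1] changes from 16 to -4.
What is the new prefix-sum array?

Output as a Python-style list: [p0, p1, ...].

Answer: [18, 14, 22, 34, 27, 29, 45, 55]

Derivation:
Change: A[1] 16 -> -4, delta = -20
P[k] for k < 1: unchanged (A[1] not included)
P[k] for k >= 1: shift by delta = -20
  P[0] = 18 + 0 = 18
  P[1] = 34 + -20 = 14
  P[2] = 42 + -20 = 22
  P[3] = 54 + -20 = 34
  P[4] = 47 + -20 = 27
  P[5] = 49 + -20 = 29
  P[6] = 65 + -20 = 45
  P[7] = 75 + -20 = 55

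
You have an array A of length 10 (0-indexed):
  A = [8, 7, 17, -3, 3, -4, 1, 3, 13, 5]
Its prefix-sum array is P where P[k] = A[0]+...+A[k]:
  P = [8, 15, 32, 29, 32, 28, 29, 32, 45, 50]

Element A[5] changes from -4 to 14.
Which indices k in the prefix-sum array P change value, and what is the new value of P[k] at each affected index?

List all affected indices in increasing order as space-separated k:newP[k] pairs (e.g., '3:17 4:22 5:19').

P[k] = A[0] + ... + A[k]
P[k] includes A[5] iff k >= 5
Affected indices: 5, 6, ..., 9; delta = 18
  P[5]: 28 + 18 = 46
  P[6]: 29 + 18 = 47
  P[7]: 32 + 18 = 50
  P[8]: 45 + 18 = 63
  P[9]: 50 + 18 = 68

Answer: 5:46 6:47 7:50 8:63 9:68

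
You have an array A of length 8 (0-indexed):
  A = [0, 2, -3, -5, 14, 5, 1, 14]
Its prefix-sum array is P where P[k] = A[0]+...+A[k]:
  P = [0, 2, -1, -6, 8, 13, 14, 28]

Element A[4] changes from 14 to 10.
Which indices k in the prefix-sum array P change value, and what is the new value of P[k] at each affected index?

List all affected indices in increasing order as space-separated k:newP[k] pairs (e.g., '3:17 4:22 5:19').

Answer: 4:4 5:9 6:10 7:24

Derivation:
P[k] = A[0] + ... + A[k]
P[k] includes A[4] iff k >= 4
Affected indices: 4, 5, ..., 7; delta = -4
  P[4]: 8 + -4 = 4
  P[5]: 13 + -4 = 9
  P[6]: 14 + -4 = 10
  P[7]: 28 + -4 = 24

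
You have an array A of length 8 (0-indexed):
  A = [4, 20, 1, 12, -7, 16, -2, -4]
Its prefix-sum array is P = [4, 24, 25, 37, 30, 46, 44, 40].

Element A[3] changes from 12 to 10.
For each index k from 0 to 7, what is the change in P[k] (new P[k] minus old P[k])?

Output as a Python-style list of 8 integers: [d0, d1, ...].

Answer: [0, 0, 0, -2, -2, -2, -2, -2]

Derivation:
Element change: A[3] 12 -> 10, delta = -2
For k < 3: P[k] unchanged, delta_P[k] = 0
For k >= 3: P[k] shifts by exactly -2
Delta array: [0, 0, 0, -2, -2, -2, -2, -2]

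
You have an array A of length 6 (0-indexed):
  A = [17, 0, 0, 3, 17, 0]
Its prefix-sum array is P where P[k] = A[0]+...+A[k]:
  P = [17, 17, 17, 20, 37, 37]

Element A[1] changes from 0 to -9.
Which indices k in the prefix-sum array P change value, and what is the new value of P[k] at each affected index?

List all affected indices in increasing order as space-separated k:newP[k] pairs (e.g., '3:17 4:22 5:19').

Answer: 1:8 2:8 3:11 4:28 5:28

Derivation:
P[k] = A[0] + ... + A[k]
P[k] includes A[1] iff k >= 1
Affected indices: 1, 2, ..., 5; delta = -9
  P[1]: 17 + -9 = 8
  P[2]: 17 + -9 = 8
  P[3]: 20 + -9 = 11
  P[4]: 37 + -9 = 28
  P[5]: 37 + -9 = 28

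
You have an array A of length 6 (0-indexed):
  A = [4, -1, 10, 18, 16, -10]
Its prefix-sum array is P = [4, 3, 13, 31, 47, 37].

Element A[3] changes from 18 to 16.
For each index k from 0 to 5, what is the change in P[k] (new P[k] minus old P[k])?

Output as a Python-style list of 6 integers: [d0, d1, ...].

Element change: A[3] 18 -> 16, delta = -2
For k < 3: P[k] unchanged, delta_P[k] = 0
For k >= 3: P[k] shifts by exactly -2
Delta array: [0, 0, 0, -2, -2, -2]

Answer: [0, 0, 0, -2, -2, -2]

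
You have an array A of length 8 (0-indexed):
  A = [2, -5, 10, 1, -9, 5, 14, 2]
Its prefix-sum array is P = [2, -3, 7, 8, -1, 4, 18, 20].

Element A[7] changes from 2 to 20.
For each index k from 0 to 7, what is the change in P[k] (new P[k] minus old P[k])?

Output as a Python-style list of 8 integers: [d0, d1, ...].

Answer: [0, 0, 0, 0, 0, 0, 0, 18]

Derivation:
Element change: A[7] 2 -> 20, delta = 18
For k < 7: P[k] unchanged, delta_P[k] = 0
For k >= 7: P[k] shifts by exactly 18
Delta array: [0, 0, 0, 0, 0, 0, 0, 18]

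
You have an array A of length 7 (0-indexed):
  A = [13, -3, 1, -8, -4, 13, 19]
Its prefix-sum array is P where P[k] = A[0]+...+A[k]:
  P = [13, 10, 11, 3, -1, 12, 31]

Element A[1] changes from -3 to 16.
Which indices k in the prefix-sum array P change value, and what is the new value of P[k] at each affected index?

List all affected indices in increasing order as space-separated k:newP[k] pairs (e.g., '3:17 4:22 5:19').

P[k] = A[0] + ... + A[k]
P[k] includes A[1] iff k >= 1
Affected indices: 1, 2, ..., 6; delta = 19
  P[1]: 10 + 19 = 29
  P[2]: 11 + 19 = 30
  P[3]: 3 + 19 = 22
  P[4]: -1 + 19 = 18
  P[5]: 12 + 19 = 31
  P[6]: 31 + 19 = 50

Answer: 1:29 2:30 3:22 4:18 5:31 6:50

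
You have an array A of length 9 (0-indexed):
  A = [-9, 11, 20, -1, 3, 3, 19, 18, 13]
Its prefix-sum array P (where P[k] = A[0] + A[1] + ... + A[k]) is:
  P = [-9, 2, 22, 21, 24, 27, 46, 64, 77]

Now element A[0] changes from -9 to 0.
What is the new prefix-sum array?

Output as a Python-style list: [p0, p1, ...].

Change: A[0] -9 -> 0, delta = 9
P[k] for k < 0: unchanged (A[0] not included)
P[k] for k >= 0: shift by delta = 9
  P[0] = -9 + 9 = 0
  P[1] = 2 + 9 = 11
  P[2] = 22 + 9 = 31
  P[3] = 21 + 9 = 30
  P[4] = 24 + 9 = 33
  P[5] = 27 + 9 = 36
  P[6] = 46 + 9 = 55
  P[7] = 64 + 9 = 73
  P[8] = 77 + 9 = 86

Answer: [0, 11, 31, 30, 33, 36, 55, 73, 86]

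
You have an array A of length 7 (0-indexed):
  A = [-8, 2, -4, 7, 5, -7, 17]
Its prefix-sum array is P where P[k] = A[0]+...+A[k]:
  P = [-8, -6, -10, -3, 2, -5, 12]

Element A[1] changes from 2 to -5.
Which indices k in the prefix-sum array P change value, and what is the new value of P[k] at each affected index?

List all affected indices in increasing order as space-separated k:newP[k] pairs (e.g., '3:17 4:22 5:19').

Answer: 1:-13 2:-17 3:-10 4:-5 5:-12 6:5

Derivation:
P[k] = A[0] + ... + A[k]
P[k] includes A[1] iff k >= 1
Affected indices: 1, 2, ..., 6; delta = -7
  P[1]: -6 + -7 = -13
  P[2]: -10 + -7 = -17
  P[3]: -3 + -7 = -10
  P[4]: 2 + -7 = -5
  P[5]: -5 + -7 = -12
  P[6]: 12 + -7 = 5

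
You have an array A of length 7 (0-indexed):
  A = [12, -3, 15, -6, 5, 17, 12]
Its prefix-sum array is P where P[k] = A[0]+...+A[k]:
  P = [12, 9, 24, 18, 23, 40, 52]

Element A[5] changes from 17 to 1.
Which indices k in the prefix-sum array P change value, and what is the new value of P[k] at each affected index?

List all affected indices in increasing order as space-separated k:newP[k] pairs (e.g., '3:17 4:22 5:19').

P[k] = A[0] + ... + A[k]
P[k] includes A[5] iff k >= 5
Affected indices: 5, 6, ..., 6; delta = -16
  P[5]: 40 + -16 = 24
  P[6]: 52 + -16 = 36

Answer: 5:24 6:36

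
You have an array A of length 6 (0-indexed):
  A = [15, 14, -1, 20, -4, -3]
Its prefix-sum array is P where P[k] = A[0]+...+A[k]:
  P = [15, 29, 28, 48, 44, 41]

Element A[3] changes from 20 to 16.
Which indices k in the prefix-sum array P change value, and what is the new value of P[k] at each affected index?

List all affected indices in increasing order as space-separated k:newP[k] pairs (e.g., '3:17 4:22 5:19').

Answer: 3:44 4:40 5:37

Derivation:
P[k] = A[0] + ... + A[k]
P[k] includes A[3] iff k >= 3
Affected indices: 3, 4, ..., 5; delta = -4
  P[3]: 48 + -4 = 44
  P[4]: 44 + -4 = 40
  P[5]: 41 + -4 = 37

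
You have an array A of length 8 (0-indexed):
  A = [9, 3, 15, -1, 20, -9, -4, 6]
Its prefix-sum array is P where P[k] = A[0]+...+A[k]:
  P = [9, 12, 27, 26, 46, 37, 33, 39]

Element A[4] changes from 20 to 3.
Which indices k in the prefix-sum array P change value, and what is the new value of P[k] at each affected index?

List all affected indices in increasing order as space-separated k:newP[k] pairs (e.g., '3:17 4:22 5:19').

P[k] = A[0] + ... + A[k]
P[k] includes A[4] iff k >= 4
Affected indices: 4, 5, ..., 7; delta = -17
  P[4]: 46 + -17 = 29
  P[5]: 37 + -17 = 20
  P[6]: 33 + -17 = 16
  P[7]: 39 + -17 = 22

Answer: 4:29 5:20 6:16 7:22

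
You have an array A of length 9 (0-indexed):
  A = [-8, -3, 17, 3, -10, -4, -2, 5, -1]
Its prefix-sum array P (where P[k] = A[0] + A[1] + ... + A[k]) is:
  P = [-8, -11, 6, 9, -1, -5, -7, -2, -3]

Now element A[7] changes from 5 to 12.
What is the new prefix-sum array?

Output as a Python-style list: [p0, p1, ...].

Change: A[7] 5 -> 12, delta = 7
P[k] for k < 7: unchanged (A[7] not included)
P[k] for k >= 7: shift by delta = 7
  P[0] = -8 + 0 = -8
  P[1] = -11 + 0 = -11
  P[2] = 6 + 0 = 6
  P[3] = 9 + 0 = 9
  P[4] = -1 + 0 = -1
  P[5] = -5 + 0 = -5
  P[6] = -7 + 0 = -7
  P[7] = -2 + 7 = 5
  P[8] = -3 + 7 = 4

Answer: [-8, -11, 6, 9, -1, -5, -7, 5, 4]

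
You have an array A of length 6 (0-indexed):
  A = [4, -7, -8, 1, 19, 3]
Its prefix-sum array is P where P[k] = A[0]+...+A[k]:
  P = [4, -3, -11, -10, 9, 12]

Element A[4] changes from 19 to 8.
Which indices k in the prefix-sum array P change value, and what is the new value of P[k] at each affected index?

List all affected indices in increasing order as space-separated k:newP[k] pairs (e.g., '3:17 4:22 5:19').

Answer: 4:-2 5:1

Derivation:
P[k] = A[0] + ... + A[k]
P[k] includes A[4] iff k >= 4
Affected indices: 4, 5, ..., 5; delta = -11
  P[4]: 9 + -11 = -2
  P[5]: 12 + -11 = 1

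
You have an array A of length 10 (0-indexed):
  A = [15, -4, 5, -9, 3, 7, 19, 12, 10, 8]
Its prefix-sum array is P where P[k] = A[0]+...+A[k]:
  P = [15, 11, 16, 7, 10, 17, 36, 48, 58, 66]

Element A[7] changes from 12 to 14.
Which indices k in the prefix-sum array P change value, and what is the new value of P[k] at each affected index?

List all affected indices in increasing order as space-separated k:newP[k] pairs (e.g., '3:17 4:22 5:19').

P[k] = A[0] + ... + A[k]
P[k] includes A[7] iff k >= 7
Affected indices: 7, 8, ..., 9; delta = 2
  P[7]: 48 + 2 = 50
  P[8]: 58 + 2 = 60
  P[9]: 66 + 2 = 68

Answer: 7:50 8:60 9:68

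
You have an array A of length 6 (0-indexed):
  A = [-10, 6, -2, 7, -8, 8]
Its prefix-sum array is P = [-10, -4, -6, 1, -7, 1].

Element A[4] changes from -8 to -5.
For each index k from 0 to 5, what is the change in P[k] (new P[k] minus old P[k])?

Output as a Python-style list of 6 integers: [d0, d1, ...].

Element change: A[4] -8 -> -5, delta = 3
For k < 4: P[k] unchanged, delta_P[k] = 0
For k >= 4: P[k] shifts by exactly 3
Delta array: [0, 0, 0, 0, 3, 3]

Answer: [0, 0, 0, 0, 3, 3]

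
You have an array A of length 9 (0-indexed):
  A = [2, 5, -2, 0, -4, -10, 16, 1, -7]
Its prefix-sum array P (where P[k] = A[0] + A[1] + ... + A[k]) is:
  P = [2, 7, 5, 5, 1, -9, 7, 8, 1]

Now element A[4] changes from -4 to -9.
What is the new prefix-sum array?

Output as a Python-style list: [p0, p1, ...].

Change: A[4] -4 -> -9, delta = -5
P[k] for k < 4: unchanged (A[4] not included)
P[k] for k >= 4: shift by delta = -5
  P[0] = 2 + 0 = 2
  P[1] = 7 + 0 = 7
  P[2] = 5 + 0 = 5
  P[3] = 5 + 0 = 5
  P[4] = 1 + -5 = -4
  P[5] = -9 + -5 = -14
  P[6] = 7 + -5 = 2
  P[7] = 8 + -5 = 3
  P[8] = 1 + -5 = -4

Answer: [2, 7, 5, 5, -4, -14, 2, 3, -4]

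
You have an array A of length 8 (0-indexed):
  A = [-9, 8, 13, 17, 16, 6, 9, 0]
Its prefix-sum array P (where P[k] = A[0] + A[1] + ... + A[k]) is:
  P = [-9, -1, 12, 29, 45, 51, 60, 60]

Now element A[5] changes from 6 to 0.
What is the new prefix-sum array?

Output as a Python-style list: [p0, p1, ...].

Change: A[5] 6 -> 0, delta = -6
P[k] for k < 5: unchanged (A[5] not included)
P[k] for k >= 5: shift by delta = -6
  P[0] = -9 + 0 = -9
  P[1] = -1 + 0 = -1
  P[2] = 12 + 0 = 12
  P[3] = 29 + 0 = 29
  P[4] = 45 + 0 = 45
  P[5] = 51 + -6 = 45
  P[6] = 60 + -6 = 54
  P[7] = 60 + -6 = 54

Answer: [-9, -1, 12, 29, 45, 45, 54, 54]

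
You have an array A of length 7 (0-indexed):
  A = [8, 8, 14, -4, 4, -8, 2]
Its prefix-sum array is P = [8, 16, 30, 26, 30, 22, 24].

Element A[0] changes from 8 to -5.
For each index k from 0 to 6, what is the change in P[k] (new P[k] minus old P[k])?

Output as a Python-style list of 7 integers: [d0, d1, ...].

Answer: [-13, -13, -13, -13, -13, -13, -13]

Derivation:
Element change: A[0] 8 -> -5, delta = -13
For k < 0: P[k] unchanged, delta_P[k] = 0
For k >= 0: P[k] shifts by exactly -13
Delta array: [-13, -13, -13, -13, -13, -13, -13]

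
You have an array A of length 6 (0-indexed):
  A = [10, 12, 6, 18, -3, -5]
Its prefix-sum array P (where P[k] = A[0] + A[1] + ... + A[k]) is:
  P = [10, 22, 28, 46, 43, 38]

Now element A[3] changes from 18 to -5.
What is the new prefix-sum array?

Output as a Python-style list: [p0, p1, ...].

Answer: [10, 22, 28, 23, 20, 15]

Derivation:
Change: A[3] 18 -> -5, delta = -23
P[k] for k < 3: unchanged (A[3] not included)
P[k] for k >= 3: shift by delta = -23
  P[0] = 10 + 0 = 10
  P[1] = 22 + 0 = 22
  P[2] = 28 + 0 = 28
  P[3] = 46 + -23 = 23
  P[4] = 43 + -23 = 20
  P[5] = 38 + -23 = 15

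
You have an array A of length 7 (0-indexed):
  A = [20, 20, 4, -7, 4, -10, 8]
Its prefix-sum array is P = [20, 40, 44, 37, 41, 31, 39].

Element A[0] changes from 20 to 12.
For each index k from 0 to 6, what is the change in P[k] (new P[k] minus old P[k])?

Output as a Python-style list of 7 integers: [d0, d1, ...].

Answer: [-8, -8, -8, -8, -8, -8, -8]

Derivation:
Element change: A[0] 20 -> 12, delta = -8
For k < 0: P[k] unchanged, delta_P[k] = 0
For k >= 0: P[k] shifts by exactly -8
Delta array: [-8, -8, -8, -8, -8, -8, -8]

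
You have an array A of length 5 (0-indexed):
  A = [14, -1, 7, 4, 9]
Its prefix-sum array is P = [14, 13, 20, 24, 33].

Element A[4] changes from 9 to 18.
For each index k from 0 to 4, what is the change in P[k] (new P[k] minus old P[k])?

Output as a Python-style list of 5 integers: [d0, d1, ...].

Answer: [0, 0, 0, 0, 9]

Derivation:
Element change: A[4] 9 -> 18, delta = 9
For k < 4: P[k] unchanged, delta_P[k] = 0
For k >= 4: P[k] shifts by exactly 9
Delta array: [0, 0, 0, 0, 9]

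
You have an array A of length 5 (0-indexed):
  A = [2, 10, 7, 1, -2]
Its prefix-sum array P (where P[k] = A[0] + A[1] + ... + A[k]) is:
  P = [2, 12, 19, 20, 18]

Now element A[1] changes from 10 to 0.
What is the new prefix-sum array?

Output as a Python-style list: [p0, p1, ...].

Change: A[1] 10 -> 0, delta = -10
P[k] for k < 1: unchanged (A[1] not included)
P[k] for k >= 1: shift by delta = -10
  P[0] = 2 + 0 = 2
  P[1] = 12 + -10 = 2
  P[2] = 19 + -10 = 9
  P[3] = 20 + -10 = 10
  P[4] = 18 + -10 = 8

Answer: [2, 2, 9, 10, 8]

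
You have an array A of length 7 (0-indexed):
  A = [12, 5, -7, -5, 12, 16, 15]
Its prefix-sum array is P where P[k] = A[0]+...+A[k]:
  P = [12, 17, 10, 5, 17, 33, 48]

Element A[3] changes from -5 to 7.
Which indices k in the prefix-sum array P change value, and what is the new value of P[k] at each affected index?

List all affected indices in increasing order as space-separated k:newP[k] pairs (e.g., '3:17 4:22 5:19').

Answer: 3:17 4:29 5:45 6:60

Derivation:
P[k] = A[0] + ... + A[k]
P[k] includes A[3] iff k >= 3
Affected indices: 3, 4, ..., 6; delta = 12
  P[3]: 5 + 12 = 17
  P[4]: 17 + 12 = 29
  P[5]: 33 + 12 = 45
  P[6]: 48 + 12 = 60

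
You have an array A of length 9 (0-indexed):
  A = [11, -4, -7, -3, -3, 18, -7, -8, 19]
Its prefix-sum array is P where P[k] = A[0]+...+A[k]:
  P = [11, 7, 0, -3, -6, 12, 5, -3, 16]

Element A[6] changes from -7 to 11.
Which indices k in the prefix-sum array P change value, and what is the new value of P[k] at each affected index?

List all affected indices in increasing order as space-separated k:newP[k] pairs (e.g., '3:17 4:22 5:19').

P[k] = A[0] + ... + A[k]
P[k] includes A[6] iff k >= 6
Affected indices: 6, 7, ..., 8; delta = 18
  P[6]: 5 + 18 = 23
  P[7]: -3 + 18 = 15
  P[8]: 16 + 18 = 34

Answer: 6:23 7:15 8:34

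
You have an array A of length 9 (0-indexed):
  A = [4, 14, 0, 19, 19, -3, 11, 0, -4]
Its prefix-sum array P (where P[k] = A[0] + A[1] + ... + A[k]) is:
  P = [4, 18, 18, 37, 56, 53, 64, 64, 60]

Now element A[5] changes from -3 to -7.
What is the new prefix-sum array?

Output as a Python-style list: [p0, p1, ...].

Change: A[5] -3 -> -7, delta = -4
P[k] for k < 5: unchanged (A[5] not included)
P[k] for k >= 5: shift by delta = -4
  P[0] = 4 + 0 = 4
  P[1] = 18 + 0 = 18
  P[2] = 18 + 0 = 18
  P[3] = 37 + 0 = 37
  P[4] = 56 + 0 = 56
  P[5] = 53 + -4 = 49
  P[6] = 64 + -4 = 60
  P[7] = 64 + -4 = 60
  P[8] = 60 + -4 = 56

Answer: [4, 18, 18, 37, 56, 49, 60, 60, 56]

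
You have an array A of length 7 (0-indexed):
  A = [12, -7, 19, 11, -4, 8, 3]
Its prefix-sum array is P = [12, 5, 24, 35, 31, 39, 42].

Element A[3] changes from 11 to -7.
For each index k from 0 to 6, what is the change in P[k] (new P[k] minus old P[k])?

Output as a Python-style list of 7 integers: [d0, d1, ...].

Element change: A[3] 11 -> -7, delta = -18
For k < 3: P[k] unchanged, delta_P[k] = 0
For k >= 3: P[k] shifts by exactly -18
Delta array: [0, 0, 0, -18, -18, -18, -18]

Answer: [0, 0, 0, -18, -18, -18, -18]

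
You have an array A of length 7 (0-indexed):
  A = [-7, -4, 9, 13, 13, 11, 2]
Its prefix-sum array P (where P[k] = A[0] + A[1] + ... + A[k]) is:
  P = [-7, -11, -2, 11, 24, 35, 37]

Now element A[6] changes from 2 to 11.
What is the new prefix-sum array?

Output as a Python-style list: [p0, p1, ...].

Change: A[6] 2 -> 11, delta = 9
P[k] for k < 6: unchanged (A[6] not included)
P[k] for k >= 6: shift by delta = 9
  P[0] = -7 + 0 = -7
  P[1] = -11 + 0 = -11
  P[2] = -2 + 0 = -2
  P[3] = 11 + 0 = 11
  P[4] = 24 + 0 = 24
  P[5] = 35 + 0 = 35
  P[6] = 37 + 9 = 46

Answer: [-7, -11, -2, 11, 24, 35, 46]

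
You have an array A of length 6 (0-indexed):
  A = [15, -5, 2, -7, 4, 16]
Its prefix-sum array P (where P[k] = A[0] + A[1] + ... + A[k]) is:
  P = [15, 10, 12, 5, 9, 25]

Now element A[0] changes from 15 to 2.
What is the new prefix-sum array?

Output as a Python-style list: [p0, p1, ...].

Change: A[0] 15 -> 2, delta = -13
P[k] for k < 0: unchanged (A[0] not included)
P[k] for k >= 0: shift by delta = -13
  P[0] = 15 + -13 = 2
  P[1] = 10 + -13 = -3
  P[2] = 12 + -13 = -1
  P[3] = 5 + -13 = -8
  P[4] = 9 + -13 = -4
  P[5] = 25 + -13 = 12

Answer: [2, -3, -1, -8, -4, 12]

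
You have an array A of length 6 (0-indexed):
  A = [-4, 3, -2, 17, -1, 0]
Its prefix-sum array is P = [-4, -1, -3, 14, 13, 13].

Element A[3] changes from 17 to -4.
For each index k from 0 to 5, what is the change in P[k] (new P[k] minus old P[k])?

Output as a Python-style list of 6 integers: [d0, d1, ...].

Answer: [0, 0, 0, -21, -21, -21]

Derivation:
Element change: A[3] 17 -> -4, delta = -21
For k < 3: P[k] unchanged, delta_P[k] = 0
For k >= 3: P[k] shifts by exactly -21
Delta array: [0, 0, 0, -21, -21, -21]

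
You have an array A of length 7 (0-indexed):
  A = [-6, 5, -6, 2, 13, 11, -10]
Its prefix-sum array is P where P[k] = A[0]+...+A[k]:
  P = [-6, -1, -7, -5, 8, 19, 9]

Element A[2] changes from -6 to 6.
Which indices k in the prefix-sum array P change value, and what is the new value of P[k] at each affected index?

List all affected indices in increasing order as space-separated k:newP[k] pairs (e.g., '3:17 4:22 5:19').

Answer: 2:5 3:7 4:20 5:31 6:21

Derivation:
P[k] = A[0] + ... + A[k]
P[k] includes A[2] iff k >= 2
Affected indices: 2, 3, ..., 6; delta = 12
  P[2]: -7 + 12 = 5
  P[3]: -5 + 12 = 7
  P[4]: 8 + 12 = 20
  P[5]: 19 + 12 = 31
  P[6]: 9 + 12 = 21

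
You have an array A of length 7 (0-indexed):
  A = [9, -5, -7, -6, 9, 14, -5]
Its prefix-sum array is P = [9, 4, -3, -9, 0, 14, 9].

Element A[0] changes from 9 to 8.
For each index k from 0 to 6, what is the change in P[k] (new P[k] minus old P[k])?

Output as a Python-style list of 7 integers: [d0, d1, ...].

Answer: [-1, -1, -1, -1, -1, -1, -1]

Derivation:
Element change: A[0] 9 -> 8, delta = -1
For k < 0: P[k] unchanged, delta_P[k] = 0
For k >= 0: P[k] shifts by exactly -1
Delta array: [-1, -1, -1, -1, -1, -1, -1]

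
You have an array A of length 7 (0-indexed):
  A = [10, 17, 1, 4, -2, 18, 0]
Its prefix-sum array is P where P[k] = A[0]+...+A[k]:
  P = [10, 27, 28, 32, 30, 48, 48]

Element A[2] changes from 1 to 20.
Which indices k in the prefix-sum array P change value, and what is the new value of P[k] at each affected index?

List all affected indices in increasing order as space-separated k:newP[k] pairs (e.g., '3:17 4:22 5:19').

Answer: 2:47 3:51 4:49 5:67 6:67

Derivation:
P[k] = A[0] + ... + A[k]
P[k] includes A[2] iff k >= 2
Affected indices: 2, 3, ..., 6; delta = 19
  P[2]: 28 + 19 = 47
  P[3]: 32 + 19 = 51
  P[4]: 30 + 19 = 49
  P[5]: 48 + 19 = 67
  P[6]: 48 + 19 = 67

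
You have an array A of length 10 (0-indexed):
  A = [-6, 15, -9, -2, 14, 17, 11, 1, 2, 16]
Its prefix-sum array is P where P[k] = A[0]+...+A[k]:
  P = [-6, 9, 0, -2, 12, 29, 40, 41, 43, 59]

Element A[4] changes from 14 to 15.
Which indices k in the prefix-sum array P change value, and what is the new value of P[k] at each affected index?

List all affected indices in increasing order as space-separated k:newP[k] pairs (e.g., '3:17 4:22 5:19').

Answer: 4:13 5:30 6:41 7:42 8:44 9:60

Derivation:
P[k] = A[0] + ... + A[k]
P[k] includes A[4] iff k >= 4
Affected indices: 4, 5, ..., 9; delta = 1
  P[4]: 12 + 1 = 13
  P[5]: 29 + 1 = 30
  P[6]: 40 + 1 = 41
  P[7]: 41 + 1 = 42
  P[8]: 43 + 1 = 44
  P[9]: 59 + 1 = 60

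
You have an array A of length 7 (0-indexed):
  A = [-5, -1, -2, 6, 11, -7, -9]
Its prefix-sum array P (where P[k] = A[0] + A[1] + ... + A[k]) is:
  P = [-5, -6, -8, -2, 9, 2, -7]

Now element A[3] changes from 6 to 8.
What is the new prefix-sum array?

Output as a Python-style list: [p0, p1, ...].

Answer: [-5, -6, -8, 0, 11, 4, -5]

Derivation:
Change: A[3] 6 -> 8, delta = 2
P[k] for k < 3: unchanged (A[3] not included)
P[k] for k >= 3: shift by delta = 2
  P[0] = -5 + 0 = -5
  P[1] = -6 + 0 = -6
  P[2] = -8 + 0 = -8
  P[3] = -2 + 2 = 0
  P[4] = 9 + 2 = 11
  P[5] = 2 + 2 = 4
  P[6] = -7 + 2 = -5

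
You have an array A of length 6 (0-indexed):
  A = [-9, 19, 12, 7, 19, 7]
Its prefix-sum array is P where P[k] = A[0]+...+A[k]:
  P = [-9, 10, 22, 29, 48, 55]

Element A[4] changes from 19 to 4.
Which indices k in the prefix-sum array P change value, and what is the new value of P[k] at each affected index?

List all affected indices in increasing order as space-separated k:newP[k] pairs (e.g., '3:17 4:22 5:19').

P[k] = A[0] + ... + A[k]
P[k] includes A[4] iff k >= 4
Affected indices: 4, 5, ..., 5; delta = -15
  P[4]: 48 + -15 = 33
  P[5]: 55 + -15 = 40

Answer: 4:33 5:40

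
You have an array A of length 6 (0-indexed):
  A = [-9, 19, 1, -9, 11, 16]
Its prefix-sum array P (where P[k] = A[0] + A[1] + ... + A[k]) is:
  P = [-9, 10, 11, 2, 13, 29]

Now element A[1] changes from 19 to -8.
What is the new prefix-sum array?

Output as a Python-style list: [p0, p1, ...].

Answer: [-9, -17, -16, -25, -14, 2]

Derivation:
Change: A[1] 19 -> -8, delta = -27
P[k] for k < 1: unchanged (A[1] not included)
P[k] for k >= 1: shift by delta = -27
  P[0] = -9 + 0 = -9
  P[1] = 10 + -27 = -17
  P[2] = 11 + -27 = -16
  P[3] = 2 + -27 = -25
  P[4] = 13 + -27 = -14
  P[5] = 29 + -27 = 2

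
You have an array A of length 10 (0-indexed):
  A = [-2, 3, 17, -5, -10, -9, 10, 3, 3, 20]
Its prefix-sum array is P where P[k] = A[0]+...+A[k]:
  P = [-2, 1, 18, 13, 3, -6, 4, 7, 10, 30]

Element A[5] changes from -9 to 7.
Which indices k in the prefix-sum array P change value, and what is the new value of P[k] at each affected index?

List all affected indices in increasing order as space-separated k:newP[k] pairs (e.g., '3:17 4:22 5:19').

P[k] = A[0] + ... + A[k]
P[k] includes A[5] iff k >= 5
Affected indices: 5, 6, ..., 9; delta = 16
  P[5]: -6 + 16 = 10
  P[6]: 4 + 16 = 20
  P[7]: 7 + 16 = 23
  P[8]: 10 + 16 = 26
  P[9]: 30 + 16 = 46

Answer: 5:10 6:20 7:23 8:26 9:46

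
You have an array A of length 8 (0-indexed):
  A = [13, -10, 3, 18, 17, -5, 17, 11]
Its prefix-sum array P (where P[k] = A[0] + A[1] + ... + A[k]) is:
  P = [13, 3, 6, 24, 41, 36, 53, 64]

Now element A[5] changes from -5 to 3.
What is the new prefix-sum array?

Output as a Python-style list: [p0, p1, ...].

Change: A[5] -5 -> 3, delta = 8
P[k] for k < 5: unchanged (A[5] not included)
P[k] for k >= 5: shift by delta = 8
  P[0] = 13 + 0 = 13
  P[1] = 3 + 0 = 3
  P[2] = 6 + 0 = 6
  P[3] = 24 + 0 = 24
  P[4] = 41 + 0 = 41
  P[5] = 36 + 8 = 44
  P[6] = 53 + 8 = 61
  P[7] = 64 + 8 = 72

Answer: [13, 3, 6, 24, 41, 44, 61, 72]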